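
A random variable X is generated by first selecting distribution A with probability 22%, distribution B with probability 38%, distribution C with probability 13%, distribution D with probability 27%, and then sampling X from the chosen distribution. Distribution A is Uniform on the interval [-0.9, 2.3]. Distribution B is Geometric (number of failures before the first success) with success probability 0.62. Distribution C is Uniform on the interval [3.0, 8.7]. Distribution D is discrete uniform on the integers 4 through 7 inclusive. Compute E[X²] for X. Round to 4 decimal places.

For each component E[X²] = Var + (mean)², giving A: 1.34333; B: 1.3642; C: 36.93; D: 31.5.
Overall E[X²] = 0.22·1.34333 + 0.38·1.3642 + 0.13·36.93 + 0.27·31.5 = 14.1198.

14.1198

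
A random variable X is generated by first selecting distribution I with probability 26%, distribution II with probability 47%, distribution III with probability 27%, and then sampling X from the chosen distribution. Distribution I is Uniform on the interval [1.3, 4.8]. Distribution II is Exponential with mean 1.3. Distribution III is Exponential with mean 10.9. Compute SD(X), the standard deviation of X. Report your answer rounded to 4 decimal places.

7.0380

Per component, I: μ=3.05, E[X²]=10.3233; II: μ=1.3, E[X²]=3.38; III: μ=10.9, E[X²]=237.62.
E[X] = 0.26·3.05 + 0.47·1.3 + 0.27·10.9 = 4.347.
E[X²] = 0.26·10.3233 + 0.47·3.38 + 0.27·237.62 = 68.4301.
Var(X) = E[X²] − (E[X])² = 68.4301 − 18.8964 = 49.5337.
SD(X) = √49.5337 = 7.03802.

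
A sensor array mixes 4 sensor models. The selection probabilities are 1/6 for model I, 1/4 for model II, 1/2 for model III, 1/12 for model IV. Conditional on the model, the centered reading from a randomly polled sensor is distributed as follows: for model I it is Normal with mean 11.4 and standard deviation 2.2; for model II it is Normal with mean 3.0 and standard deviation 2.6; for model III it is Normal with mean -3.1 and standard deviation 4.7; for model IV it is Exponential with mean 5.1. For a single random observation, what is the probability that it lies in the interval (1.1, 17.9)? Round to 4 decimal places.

0.5158

Conditional on each model, P(1.1 < X < 17.9): I: 0.998433; II: 0.76754; III: 0.185759; IV: 0.776085.
By total probability, P(1.1 < X < 17.9) = 0.166667·0.998433 + 0.25·0.76754 + 0.5·0.185759 + 0.0833333·0.776085 = 0.515844.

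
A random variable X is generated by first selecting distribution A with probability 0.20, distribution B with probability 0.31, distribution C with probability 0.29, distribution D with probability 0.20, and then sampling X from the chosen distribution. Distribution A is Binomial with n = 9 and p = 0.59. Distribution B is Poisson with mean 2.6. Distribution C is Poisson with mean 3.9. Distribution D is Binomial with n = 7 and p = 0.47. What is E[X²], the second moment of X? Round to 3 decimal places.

For each component E[X²] = Var + (mean)², giving A: 30.3732; B: 9.36; C: 19.11; D: 12.5678.
Overall E[X²] = 0.2·30.3732 + 0.31·9.36 + 0.29·19.11 + 0.2·12.5678 = 17.0317.

17.032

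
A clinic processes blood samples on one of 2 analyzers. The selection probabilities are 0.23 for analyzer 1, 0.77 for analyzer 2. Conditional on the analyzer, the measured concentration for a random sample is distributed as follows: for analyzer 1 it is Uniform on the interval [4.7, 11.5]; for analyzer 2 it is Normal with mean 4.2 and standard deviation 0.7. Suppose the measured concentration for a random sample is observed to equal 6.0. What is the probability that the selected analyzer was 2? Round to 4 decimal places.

0.3223

Likelihoods f(6.0 | ·): 1: 0.147059; 2: 0.0208921.
Posterior ∝ prior × likelihood. Numerator for 2: 0.77·0.0208921 = 0.0160869.
Normalizing constant: 0.23·0.147059 + 0.77·0.0208921 = 0.0499104.
P(2 | observation) = 0.0160869 / 0.0499104 = 0.322315.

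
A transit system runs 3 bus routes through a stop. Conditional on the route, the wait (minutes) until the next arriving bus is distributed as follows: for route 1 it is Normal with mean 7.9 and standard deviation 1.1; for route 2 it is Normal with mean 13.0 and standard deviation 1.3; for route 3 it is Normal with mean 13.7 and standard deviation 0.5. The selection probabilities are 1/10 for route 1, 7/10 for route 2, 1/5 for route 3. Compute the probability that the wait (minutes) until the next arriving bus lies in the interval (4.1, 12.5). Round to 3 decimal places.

Conditional on each route, P(4.1 < X < 12.5): 1: 0.99971; 2: 0.350261; 3: 0.00819754.
By total probability, P(4.1 < X < 12.5) = 0.1·0.99971 + 0.7·0.350261 + 0.2·0.00819754 = 0.346793.

0.347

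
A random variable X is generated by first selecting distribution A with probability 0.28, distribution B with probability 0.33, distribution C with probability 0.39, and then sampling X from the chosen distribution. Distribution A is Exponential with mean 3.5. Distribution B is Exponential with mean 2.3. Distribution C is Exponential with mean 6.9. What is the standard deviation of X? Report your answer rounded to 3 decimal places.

Per component, A: μ=3.5, E[X²]=24.5; B: μ=2.3, E[X²]=10.58; C: μ=6.9, E[X²]=95.22.
E[X] = 0.28·3.5 + 0.33·2.3 + 0.39·6.9 = 4.43.
E[X²] = 0.28·24.5 + 0.33·10.58 + 0.39·95.22 = 47.4872.
Var(X) = E[X²] − (E[X])² = 47.4872 − 19.6249 = 27.8623.
SD(X) = √27.8623 = 5.27848.

5.278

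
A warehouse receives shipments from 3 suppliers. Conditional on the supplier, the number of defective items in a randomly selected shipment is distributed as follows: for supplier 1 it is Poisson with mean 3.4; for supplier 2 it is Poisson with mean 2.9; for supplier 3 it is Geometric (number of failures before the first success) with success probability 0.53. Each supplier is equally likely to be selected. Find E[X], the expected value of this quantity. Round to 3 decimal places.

2.396

Component means — 1: 3.4; 2: 2.9; 3: 0.886792.
E[X] = 0.333333·3.4 + 0.333333·2.9 + 0.333333·0.886792 = 2.3956.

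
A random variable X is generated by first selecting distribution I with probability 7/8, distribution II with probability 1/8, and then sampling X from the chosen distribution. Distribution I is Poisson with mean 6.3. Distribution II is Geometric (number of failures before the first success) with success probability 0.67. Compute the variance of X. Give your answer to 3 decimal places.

9.293

Per component, I: μ=6.3, E[X²]=45.99; II: μ=0.492537, E[X²]=0.977723.
E[X] = 0.875·6.3 + 0.125·0.492537 = 5.57407.
E[X²] = 0.875·45.99 + 0.125·0.977723 = 40.3635.
Var(X) = E[X²] − (E[X])² = 40.3635 − 31.0702 = 9.29324.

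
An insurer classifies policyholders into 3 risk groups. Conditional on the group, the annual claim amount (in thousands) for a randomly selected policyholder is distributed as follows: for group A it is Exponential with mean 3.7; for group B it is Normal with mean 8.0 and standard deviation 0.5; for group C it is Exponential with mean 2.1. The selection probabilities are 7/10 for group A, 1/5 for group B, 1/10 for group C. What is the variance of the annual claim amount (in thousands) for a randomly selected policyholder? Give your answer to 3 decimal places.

13.538

Per component, A: μ=3.7, E[X²]=27.38; B: μ=8, E[X²]=64.25; C: μ=2.1, E[X²]=8.82.
E[X] = 0.7·3.7 + 0.2·8 + 0.1·2.1 = 4.4.
E[X²] = 0.7·27.38 + 0.2·64.25 + 0.1·8.82 = 32.898.
Var(X) = E[X²] − (E[X])² = 32.898 − 19.36 = 13.538.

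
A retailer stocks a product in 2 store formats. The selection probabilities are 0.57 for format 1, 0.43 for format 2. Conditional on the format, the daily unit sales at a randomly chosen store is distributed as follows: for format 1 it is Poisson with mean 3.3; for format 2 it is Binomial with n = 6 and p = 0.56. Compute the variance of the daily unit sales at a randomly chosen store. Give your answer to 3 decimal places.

2.518

Per component, 1: μ=3.3, E[X²]=14.19; 2: μ=3.36, E[X²]=12.768.
E[X] = 0.57·3.3 + 0.43·3.36 = 3.3258.
E[X²] = 0.57·14.19 + 0.43·12.768 = 13.5785.
Var(X) = E[X²] − (E[X])² = 13.5785 − 11.0609 = 2.51759.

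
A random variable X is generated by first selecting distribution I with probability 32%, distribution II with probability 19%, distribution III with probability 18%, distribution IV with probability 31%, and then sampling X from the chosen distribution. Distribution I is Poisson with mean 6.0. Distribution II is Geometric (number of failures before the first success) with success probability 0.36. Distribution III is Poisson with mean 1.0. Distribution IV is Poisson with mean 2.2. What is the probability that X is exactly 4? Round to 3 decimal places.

Conditional on each component, P(X = 4): I: 0.133853; II: 0.060398; III: 0.0153283; IV: 0.108151.
By total probability, P(X = 4) = 0.32·0.133853 + 0.19·0.060398 + 0.18·0.0153283 + 0.31·0.108151 = 0.0905944.

0.091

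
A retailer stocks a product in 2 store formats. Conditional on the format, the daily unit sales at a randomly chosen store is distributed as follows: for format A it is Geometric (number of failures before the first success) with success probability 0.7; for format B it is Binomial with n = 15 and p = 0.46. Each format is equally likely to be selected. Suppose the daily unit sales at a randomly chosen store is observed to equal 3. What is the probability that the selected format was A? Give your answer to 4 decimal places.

0.4097

Likelihoods P(X=3 | ·): A: 0.0189; B: 0.0272276.
Posterior ∝ prior × likelihood. Numerator for A: 0.5·0.0189 = 0.00945.
Normalizing constant: 0.5·0.0189 + 0.5·0.0272276 = 0.0230638.
P(A | observation) = 0.00945 / 0.0230638 = 0.409733.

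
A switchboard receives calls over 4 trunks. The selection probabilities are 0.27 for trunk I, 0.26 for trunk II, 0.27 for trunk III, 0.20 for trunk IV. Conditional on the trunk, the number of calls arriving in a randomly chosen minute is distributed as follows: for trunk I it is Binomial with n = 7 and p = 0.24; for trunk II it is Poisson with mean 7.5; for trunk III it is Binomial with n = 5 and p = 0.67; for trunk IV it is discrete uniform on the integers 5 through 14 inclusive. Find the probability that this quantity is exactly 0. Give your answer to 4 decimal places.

0.0407

Conditional on each trunk, P(X = 0): I: 0.146452; II: 0.000553084; III: 0.00391354; IV: 0.
By total probability, P(X = 0) = 0.27·0.146452 + 0.26·0.000553084 + 0.27·0.00391354 + 0.2·0 = 0.0407425.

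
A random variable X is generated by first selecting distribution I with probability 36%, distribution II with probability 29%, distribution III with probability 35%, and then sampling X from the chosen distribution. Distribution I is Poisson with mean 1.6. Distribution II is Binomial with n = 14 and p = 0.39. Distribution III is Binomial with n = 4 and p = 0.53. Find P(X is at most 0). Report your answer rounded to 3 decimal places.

0.090

Conditional on each component, P(X ≤ 0): I: 0.201897; II: 0.000987683; III: 0.0487968.
By total probability, P(X ≤ 0) = 0.36·0.201897 + 0.29·0.000987683 + 0.35·0.0487968 = 0.0900481.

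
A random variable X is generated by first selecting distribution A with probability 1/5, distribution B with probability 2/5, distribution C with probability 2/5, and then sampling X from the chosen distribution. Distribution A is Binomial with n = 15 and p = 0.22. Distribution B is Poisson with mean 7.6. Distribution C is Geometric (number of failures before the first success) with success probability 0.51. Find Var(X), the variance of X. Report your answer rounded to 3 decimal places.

13.278

Per component, A: μ=3.3, E[X²]=13.464; B: μ=7.6, E[X²]=65.36; C: μ=0.960784, E[X²]=2.807.
E[X] = 0.2·3.3 + 0.4·7.6 + 0.4·0.960784 = 4.08431.
E[X²] = 0.2·13.464 + 0.4·65.36 + 0.4·2.807 = 29.9596.
Var(X) = E[X²] − (E[X])² = 29.9596 − 16.6816 = 13.278.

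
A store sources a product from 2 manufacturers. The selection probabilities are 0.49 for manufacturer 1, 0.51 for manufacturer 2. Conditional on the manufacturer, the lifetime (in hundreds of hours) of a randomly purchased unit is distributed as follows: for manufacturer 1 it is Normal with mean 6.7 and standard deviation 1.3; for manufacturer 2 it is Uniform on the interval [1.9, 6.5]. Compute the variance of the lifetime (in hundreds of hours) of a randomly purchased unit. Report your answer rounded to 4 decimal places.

Per component, 1: μ=6.7, E[X²]=46.58; 2: μ=4.2, E[X²]=19.4033.
E[X] = 0.49·6.7 + 0.51·4.2 = 5.425.
E[X²] = 0.49·46.58 + 0.51·19.4033 = 32.7199.
Var(X) = E[X²] − (E[X])² = 32.7199 − 29.4306 = 3.28927.

3.2893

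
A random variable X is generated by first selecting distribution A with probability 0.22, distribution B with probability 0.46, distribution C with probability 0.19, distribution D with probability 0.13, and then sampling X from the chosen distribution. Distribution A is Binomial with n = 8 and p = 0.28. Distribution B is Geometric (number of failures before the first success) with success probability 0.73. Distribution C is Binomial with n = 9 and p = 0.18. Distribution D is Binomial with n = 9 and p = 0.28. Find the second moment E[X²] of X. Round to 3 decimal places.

3.567

For each component E[X²] = Var + (mean)², giving A: 6.6304; B: 0.64346; C: 3.9528; D: 8.1648.
Overall E[X²] = 0.22·6.6304 + 0.46·0.64346 + 0.19·3.9528 + 0.13·8.1648 = 3.56714.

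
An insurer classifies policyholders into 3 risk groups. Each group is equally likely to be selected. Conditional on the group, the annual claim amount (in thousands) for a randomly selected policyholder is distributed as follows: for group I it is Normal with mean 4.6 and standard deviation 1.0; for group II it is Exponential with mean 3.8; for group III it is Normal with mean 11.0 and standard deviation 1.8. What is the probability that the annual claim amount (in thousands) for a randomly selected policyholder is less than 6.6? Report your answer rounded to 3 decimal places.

Conditional on each group, P(X < 6.6): I: 0.97725; II: 0.823924; III: 0.00725377.
By total probability, P(X < 6.6) = 0.333333·0.97725 + 0.333333·0.823924 + 0.333333·0.00725377 = 0.602809.

0.603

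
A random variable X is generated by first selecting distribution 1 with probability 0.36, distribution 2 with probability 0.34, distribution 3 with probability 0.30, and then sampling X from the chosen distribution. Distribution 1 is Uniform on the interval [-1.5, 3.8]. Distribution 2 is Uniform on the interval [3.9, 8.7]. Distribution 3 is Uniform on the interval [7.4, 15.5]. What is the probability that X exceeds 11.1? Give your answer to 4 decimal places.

Conditional on each component, P(X > 11.1): 1: 0; 2: 0; 3: 0.54321.
By total probability, P(X > 11.1) = 0.36·0 + 0.34·0 + 0.3·0.54321 = 0.162963.

0.1630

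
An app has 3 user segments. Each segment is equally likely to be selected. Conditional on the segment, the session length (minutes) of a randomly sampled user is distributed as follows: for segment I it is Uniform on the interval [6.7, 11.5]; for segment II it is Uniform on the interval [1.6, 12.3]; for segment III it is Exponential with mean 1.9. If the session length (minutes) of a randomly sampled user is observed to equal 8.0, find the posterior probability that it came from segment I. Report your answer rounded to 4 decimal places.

Likelihoods f(8.0 | ·): I: 0.208333; II: 0.0934579; III: 0.00780977.
Posterior ∝ prior × likelihood. Numerator for I: 0.333333·0.208333 = 0.0694444.
Normalizing constant: 0.333333·0.208333 + 0.333333·0.0934579 + 0.333333·0.00780977 = 0.1032.
P(I | observation) = 0.0694444 / 0.1032 = 0.672909.

0.6729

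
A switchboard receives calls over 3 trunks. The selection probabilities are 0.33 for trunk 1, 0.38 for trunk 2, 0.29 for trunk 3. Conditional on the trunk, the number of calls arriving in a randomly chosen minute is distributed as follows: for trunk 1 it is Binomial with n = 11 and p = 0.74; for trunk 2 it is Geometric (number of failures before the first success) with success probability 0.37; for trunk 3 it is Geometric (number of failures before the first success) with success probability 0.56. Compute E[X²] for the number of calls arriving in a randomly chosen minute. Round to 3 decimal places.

For each component E[X²] = Var + (mean)², giving 1: 68.376; 2: 7.5011; 3: 2.02041.
Overall E[X²] = 0.33·68.376 + 0.38·7.5011 + 0.29·2.02041 = 26.0004.

26.000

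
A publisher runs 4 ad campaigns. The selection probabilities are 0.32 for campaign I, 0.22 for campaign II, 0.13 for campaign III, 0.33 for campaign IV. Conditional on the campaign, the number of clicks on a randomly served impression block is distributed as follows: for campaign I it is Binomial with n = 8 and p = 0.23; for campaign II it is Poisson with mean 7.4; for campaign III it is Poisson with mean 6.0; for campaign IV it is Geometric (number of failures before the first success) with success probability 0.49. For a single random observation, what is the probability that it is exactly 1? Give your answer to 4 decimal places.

0.1799

Conditional on each campaign, P(X = 1): I: 0.295293; II: 0.00452327; III: 0.0148725; IV: 0.2499.
By total probability, P(X = 1) = 0.32·0.295293 + 0.22·0.00452327 + 0.13·0.0148725 + 0.33·0.2499 = 0.179889.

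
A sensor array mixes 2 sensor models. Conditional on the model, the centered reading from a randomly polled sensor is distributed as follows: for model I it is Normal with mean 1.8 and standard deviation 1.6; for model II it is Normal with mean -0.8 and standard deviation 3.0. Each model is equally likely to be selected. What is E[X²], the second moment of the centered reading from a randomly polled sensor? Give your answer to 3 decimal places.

For each component E[X²] = Var + (mean)², giving I: 5.8; II: 9.64.
Overall E[X²] = 0.5·5.8 + 0.5·9.64 = 7.72.

7.720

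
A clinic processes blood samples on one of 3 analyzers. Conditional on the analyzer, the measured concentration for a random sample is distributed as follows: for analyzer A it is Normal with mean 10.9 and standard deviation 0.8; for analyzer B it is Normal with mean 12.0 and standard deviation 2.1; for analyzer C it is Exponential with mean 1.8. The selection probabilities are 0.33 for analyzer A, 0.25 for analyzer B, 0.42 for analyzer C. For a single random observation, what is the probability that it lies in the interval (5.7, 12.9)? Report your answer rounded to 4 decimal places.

0.5115

Conditional on each analyzer, P(5.7 < X < 12.9): A: 0.99379; B: 0.664533; C: 0.041372.
By total probability, P(5.7 < X < 12.9) = 0.33·0.99379 + 0.25·0.664533 + 0.42·0.041372 = 0.51146.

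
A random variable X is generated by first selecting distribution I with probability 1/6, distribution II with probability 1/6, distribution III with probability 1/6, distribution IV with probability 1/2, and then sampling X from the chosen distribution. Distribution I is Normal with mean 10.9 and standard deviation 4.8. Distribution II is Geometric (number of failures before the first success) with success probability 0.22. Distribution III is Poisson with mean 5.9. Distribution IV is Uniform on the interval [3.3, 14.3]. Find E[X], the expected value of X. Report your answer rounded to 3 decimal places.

7.791

Component means — I: 10.9; II: 3.54545; III: 5.9; IV: 8.8.
E[X] = 0.166667·10.9 + 0.166667·3.54545 + 0.166667·5.9 + 0.5·8.8 = 7.79091.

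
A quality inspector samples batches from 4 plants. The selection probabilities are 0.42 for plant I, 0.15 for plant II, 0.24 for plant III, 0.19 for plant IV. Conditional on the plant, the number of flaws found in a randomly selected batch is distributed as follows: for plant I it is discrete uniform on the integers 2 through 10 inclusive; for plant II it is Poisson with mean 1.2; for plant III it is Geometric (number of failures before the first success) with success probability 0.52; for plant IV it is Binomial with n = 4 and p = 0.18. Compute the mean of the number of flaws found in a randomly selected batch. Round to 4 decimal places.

Component means — I: 6; II: 1.2; III: 0.923077; IV: 0.72.
E[X] = 0.42·6 + 0.15·1.2 + 0.24·0.923077 + 0.19·0.72 = 3.05834.

3.0583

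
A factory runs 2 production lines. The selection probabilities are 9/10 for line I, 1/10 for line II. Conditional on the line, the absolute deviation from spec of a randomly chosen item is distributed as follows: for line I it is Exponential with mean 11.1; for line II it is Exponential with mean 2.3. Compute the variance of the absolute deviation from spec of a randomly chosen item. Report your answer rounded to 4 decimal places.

118.3876

Per component, I: μ=11.1, E[X²]=246.42; II: μ=2.3, E[X²]=10.58.
E[X] = 0.9·11.1 + 0.1·2.3 = 10.22.
E[X²] = 0.9·246.42 + 0.1·10.58 = 222.836.
Var(X) = E[X²] − (E[X])² = 222.836 − 104.448 = 118.388.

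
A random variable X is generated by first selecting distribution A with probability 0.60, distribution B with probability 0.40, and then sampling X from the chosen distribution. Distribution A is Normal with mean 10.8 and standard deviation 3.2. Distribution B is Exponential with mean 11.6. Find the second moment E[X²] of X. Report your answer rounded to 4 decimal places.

183.7760

For each component E[X²] = Var + (mean)², giving A: 126.88; B: 269.12.
Overall E[X²] = 0.6·126.88 + 0.4·269.12 = 183.776.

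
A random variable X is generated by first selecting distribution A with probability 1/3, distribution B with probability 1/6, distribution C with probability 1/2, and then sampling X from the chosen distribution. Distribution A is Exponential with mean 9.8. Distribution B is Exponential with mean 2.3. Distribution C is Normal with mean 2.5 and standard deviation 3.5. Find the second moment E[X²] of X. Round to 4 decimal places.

75.0400

For each component E[X²] = Var + (mean)², giving A: 192.08; B: 10.58; C: 18.5.
Overall E[X²] = 0.333333·192.08 + 0.166667·10.58 + 0.5·18.5 = 75.04.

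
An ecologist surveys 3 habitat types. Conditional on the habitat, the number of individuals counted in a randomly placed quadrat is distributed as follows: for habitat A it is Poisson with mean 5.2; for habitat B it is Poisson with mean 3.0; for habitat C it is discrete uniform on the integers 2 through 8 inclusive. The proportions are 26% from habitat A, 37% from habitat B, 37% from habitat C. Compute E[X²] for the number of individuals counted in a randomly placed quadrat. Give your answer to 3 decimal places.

For each component E[X²] = Var + (mean)², giving A: 32.24; B: 12; C: 29.
Overall E[X²] = 0.26·32.24 + 0.37·12 + 0.37·29 = 23.5524.

23.552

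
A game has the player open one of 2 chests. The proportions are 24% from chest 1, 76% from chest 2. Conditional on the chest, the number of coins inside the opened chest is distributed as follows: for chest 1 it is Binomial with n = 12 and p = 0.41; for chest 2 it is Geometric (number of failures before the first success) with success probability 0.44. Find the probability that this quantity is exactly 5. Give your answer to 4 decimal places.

0.0732

Conditional on each chest, P(X = 5): 1: 0.228354; 2: 0.0242322.
By total probability, P(X = 5) = 0.24·0.228354 + 0.76·0.0242322 = 0.0732214.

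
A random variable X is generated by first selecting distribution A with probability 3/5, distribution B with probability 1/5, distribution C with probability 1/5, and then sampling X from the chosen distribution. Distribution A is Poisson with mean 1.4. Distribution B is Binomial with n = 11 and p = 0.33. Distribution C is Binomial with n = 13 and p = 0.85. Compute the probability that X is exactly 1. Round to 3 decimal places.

0.220

Conditional on each component, P(X = 1): A: 0.345236; B: 0.066169; C: 1.4337e-09.
By total probability, P(X = 1) = 0.6·0.345236 + 0.2·0.066169 + 0.2·1.4337e-09 = 0.220375.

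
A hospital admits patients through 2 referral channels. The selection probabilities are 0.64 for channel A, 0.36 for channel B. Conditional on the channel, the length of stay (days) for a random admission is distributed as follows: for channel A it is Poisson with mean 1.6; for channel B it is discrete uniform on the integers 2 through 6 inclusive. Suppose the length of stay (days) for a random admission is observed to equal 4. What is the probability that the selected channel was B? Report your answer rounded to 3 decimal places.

Likelihoods P(X=4 | ·): A: 0.0551312; B: 0.2.
Posterior ∝ prior × likelihood. Numerator for B: 0.36·0.2 = 0.072.
Normalizing constant: 0.64·0.0551312 + 0.36·0.2 = 0.107284.
P(B | observation) = 0.072 / 0.107284 = 0.671116.

0.671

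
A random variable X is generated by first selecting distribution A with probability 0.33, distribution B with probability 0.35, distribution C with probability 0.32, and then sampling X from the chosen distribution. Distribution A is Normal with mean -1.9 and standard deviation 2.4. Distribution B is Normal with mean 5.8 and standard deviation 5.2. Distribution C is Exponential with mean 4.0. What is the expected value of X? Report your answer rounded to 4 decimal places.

Component means — A: -1.9; B: 5.8; C: 4.
E[X] = 0.33·-1.9 + 0.35·5.8 + 0.32·4 = 2.683.

2.6830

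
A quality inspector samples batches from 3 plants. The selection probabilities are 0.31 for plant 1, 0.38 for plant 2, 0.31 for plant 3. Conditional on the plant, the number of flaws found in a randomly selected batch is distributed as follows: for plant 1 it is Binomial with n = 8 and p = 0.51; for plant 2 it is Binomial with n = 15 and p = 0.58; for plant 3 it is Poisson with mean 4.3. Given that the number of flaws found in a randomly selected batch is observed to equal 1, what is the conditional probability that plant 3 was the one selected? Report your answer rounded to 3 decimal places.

Likelihoods P(X=1 | ·): 1: 0.0276715; 2: 4.62391e-05; 3: 0.0583448.
Posterior ∝ prior × likelihood. Numerator for 3: 0.31·0.0583448 = 0.0180869.
Normalizing constant: 0.31·0.0276715 + 0.38·4.62391e-05 + 0.31·0.0583448 = 0.0266826.
P(3 | observation) = 0.0180869 / 0.0266826 = 0.677853.

0.678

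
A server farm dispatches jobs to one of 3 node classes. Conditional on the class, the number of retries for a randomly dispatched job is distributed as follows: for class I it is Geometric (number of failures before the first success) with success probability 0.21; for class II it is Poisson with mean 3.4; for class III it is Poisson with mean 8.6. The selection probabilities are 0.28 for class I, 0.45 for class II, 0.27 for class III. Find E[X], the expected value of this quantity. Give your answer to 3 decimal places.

Component means — I: 3.7619; II: 3.4; III: 8.6.
E[X] = 0.28·3.7619 + 0.45·3.4 + 0.27·8.6 = 4.90533.

4.905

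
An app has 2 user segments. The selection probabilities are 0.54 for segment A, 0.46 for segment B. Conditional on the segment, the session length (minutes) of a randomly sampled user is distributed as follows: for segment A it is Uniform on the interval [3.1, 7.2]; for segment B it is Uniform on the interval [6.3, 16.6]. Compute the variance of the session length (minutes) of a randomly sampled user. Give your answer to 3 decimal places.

14.682

Per component, A: μ=5.15, E[X²]=27.9233; B: μ=11.45, E[X²]=139.943.
E[X] = 0.54·5.15 + 0.46·11.45 = 8.048.
E[X²] = 0.54·27.9233 + 0.46·139.943 = 79.4525.
Var(X) = E[X²] − (E[X])² = 79.4525 − 64.7703 = 14.6822.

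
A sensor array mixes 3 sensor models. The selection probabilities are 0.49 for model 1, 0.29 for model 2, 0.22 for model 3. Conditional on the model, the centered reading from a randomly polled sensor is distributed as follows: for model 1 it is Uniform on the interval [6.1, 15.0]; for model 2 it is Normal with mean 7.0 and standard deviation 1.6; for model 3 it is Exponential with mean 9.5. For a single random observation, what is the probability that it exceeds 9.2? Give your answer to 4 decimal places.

Conditional on each model, P(X > 9.2): 1: 0.651685; 2: 0.0845657; 3: 0.379682.
By total probability, P(X > 9.2) = 0.49·0.651685 + 0.29·0.0845657 + 0.22·0.379682 = 0.42738.

0.4274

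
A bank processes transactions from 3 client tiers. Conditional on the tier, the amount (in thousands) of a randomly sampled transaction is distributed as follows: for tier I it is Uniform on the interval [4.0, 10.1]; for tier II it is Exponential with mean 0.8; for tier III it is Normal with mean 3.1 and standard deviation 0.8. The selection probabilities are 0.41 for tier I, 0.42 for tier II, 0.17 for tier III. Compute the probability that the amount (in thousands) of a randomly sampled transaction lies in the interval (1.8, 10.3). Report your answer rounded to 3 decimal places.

0.615

Conditional on each tier, P(1.8 < X < 10.3): I: 1; II: 0.105397; III: 0.947919.
By total probability, P(1.8 < X < 10.3) = 0.41·1 + 0.42·0.105397 + 0.17·0.947919 = 0.615413.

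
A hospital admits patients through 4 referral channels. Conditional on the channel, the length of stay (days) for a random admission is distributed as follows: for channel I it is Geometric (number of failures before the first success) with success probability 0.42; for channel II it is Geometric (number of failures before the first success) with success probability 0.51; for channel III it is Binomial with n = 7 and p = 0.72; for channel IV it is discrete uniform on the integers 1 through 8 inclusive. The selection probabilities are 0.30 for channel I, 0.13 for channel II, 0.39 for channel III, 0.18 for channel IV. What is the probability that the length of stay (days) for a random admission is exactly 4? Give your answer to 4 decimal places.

0.1211

Conditional on each channel, P(X = 4): I: 0.0475293; II: 0.0294005; III: 0.206477; IV: 0.125.
By total probability, P(X = 4) = 0.3·0.0475293 + 0.13·0.0294005 + 0.39·0.206477 + 0.18·0.125 = 0.121107.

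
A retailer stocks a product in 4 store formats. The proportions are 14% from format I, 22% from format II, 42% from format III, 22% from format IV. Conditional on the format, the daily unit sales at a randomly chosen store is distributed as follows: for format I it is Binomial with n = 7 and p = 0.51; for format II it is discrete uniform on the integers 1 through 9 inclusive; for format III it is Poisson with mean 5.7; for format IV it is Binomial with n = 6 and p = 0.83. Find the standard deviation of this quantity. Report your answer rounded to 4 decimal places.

2.1854

Per component, I: μ=3.57, E[X²]=14.4942; II: μ=5, E[X²]=31.6667; III: μ=5.7, E[X²]=38.19; IV: μ=4.98, E[X²]=25.647.
E[X] = 0.14·3.57 + 0.22·5 + 0.42·5.7 + 0.22·4.98 = 5.0894.
E[X²] = 0.14·14.4942 + 0.22·31.6667 + 0.42·38.19 + 0.22·25.647 = 30.678.
Var(X) = E[X²] − (E[X])² = 30.678 − 25.902 = 4.776.
SD(X) = √4.776 = 2.18541.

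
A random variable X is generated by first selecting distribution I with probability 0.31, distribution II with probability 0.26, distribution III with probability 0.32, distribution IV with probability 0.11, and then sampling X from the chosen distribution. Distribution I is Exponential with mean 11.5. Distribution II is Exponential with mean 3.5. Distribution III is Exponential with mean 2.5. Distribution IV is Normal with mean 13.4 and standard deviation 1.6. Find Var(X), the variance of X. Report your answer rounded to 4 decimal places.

Per component, I: μ=11.5, E[X²]=264.5; II: μ=3.5, E[X²]=24.5; III: μ=2.5, E[X²]=12.5; IV: μ=13.4, E[X²]=182.12.
E[X] = 0.31·11.5 + 0.26·3.5 + 0.32·2.5 + 0.11·13.4 = 6.749.
E[X²] = 0.31·264.5 + 0.26·24.5 + 0.32·12.5 + 0.11·182.12 = 112.398.
Var(X) = E[X²] − (E[X])² = 112.398 − 45.549 = 66.8492.

66.8492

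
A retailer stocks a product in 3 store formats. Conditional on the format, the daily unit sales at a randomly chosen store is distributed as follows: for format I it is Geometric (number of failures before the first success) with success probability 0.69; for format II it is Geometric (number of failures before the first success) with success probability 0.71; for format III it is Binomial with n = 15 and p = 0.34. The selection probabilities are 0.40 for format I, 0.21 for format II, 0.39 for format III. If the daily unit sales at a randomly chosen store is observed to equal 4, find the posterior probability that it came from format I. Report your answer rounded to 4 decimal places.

Likelihoods P(X=4 | ·): I: 0.00637229; II: 0.0050217; III: 0.188813.
Posterior ∝ prior × likelihood. Numerator for I: 0.4·0.00637229 = 0.00254892.
Normalizing constant: 0.4·0.00637229 + 0.21·0.0050217 + 0.39·0.188813 = 0.0772405.
P(I | observation) = 0.00254892 / 0.0772405 = 0.0329998.

0.0330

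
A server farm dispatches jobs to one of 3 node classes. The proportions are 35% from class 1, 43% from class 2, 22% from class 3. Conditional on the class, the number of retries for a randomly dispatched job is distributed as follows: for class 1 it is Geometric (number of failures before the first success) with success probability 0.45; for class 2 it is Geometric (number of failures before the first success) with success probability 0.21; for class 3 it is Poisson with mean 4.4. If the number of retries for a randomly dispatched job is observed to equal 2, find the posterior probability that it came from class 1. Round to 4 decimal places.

Likelihoods P(X=2 | ·): 1: 0.136125; 2: 0.131061; 3: 0.118845.
Posterior ∝ prior × likelihood. Numerator for 1: 0.35·0.136125 = 0.0476438.
Normalizing constant: 0.35·0.136125 + 0.43·0.131061 + 0.22·0.118845 = 0.130146.
P(1 | observation) = 0.0476438 / 0.130146 = 0.36608.

0.3661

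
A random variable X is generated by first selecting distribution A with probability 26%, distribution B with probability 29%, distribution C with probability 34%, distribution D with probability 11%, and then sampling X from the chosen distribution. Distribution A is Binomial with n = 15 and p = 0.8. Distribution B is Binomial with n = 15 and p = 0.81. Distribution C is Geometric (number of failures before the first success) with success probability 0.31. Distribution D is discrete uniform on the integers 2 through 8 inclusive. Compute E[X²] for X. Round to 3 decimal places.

For each component E[X²] = Var + (mean)², giving A: 146.4; B: 149.931; C: 12.1342; D: 29.
Overall E[X²] = 0.26·146.4 + 0.29·149.931 + 0.34·12.1342 + 0.11·29 = 88.8596.

88.860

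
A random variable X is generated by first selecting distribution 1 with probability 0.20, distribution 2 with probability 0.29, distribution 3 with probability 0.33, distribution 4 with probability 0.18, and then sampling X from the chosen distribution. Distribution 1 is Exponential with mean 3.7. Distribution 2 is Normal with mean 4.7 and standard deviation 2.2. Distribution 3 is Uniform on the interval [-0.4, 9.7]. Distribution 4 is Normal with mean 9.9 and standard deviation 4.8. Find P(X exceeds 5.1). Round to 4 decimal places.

0.4762

Conditional on each component, P(X > 5.1): 1: 0.251987; 2: 0.427863; 3: 0.455446; 4: 0.841345.
By total probability, P(X > 5.1) = 0.2·0.251987 + 0.29·0.427863 + 0.33·0.455446 + 0.18·0.841345 = 0.476217.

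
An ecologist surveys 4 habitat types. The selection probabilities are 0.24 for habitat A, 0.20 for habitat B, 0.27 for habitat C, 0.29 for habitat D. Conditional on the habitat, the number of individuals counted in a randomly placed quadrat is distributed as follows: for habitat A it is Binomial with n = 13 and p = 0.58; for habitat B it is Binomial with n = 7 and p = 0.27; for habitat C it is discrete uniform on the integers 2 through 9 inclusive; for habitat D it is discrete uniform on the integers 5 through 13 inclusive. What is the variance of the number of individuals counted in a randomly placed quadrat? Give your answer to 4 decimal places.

10.9320

Per component, A: μ=7.54, E[X²]=60.0184; B: μ=1.89, E[X²]=4.9518; C: μ=5.5, E[X²]=35.5; D: μ=9, E[X²]=87.6667.
E[X] = 0.24·7.54 + 0.2·1.89 + 0.27·5.5 + 0.29·9 = 6.2826.
E[X²] = 0.24·60.0184 + 0.2·4.9518 + 0.27·35.5 + 0.29·87.6667 = 50.4031.
Var(X) = E[X²] − (E[X])² = 50.4031 − 39.4711 = 10.932.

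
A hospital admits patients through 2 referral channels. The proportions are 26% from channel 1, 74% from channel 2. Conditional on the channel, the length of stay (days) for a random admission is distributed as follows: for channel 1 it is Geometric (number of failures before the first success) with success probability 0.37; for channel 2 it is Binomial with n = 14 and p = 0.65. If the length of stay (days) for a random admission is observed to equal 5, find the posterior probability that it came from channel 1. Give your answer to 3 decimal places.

0.413

Likelihoods P(X=5 | ·): 1: 0.0367202; 2: 0.0183081.
Posterior ∝ prior × likelihood. Numerator for 1: 0.26·0.0367202 = 0.00954724.
Normalizing constant: 0.26·0.0367202 + 0.74·0.0183081 = 0.0230952.
P(1 | observation) = 0.00954724 / 0.0230952 = 0.413386.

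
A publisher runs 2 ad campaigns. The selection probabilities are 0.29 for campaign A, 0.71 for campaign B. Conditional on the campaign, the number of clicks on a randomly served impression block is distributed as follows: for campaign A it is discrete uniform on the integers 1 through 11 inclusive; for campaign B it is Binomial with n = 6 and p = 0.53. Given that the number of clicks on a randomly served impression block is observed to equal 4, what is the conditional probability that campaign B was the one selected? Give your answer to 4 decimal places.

0.8756

Likelihoods P(X=4 | ·): A: 0.0909091; B: 0.261451.
Posterior ∝ prior × likelihood. Numerator for B: 0.71·0.261451 = 0.18563.
Normalizing constant: 0.29·0.0909091 + 0.71·0.261451 = 0.211994.
P(B | observation) = 0.18563 / 0.211994 = 0.87564.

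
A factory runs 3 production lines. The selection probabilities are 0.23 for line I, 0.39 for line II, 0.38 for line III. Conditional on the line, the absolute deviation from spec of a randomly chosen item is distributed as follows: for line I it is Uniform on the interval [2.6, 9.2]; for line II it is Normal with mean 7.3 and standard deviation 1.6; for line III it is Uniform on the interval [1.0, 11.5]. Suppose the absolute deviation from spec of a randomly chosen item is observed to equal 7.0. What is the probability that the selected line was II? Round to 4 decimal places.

Likelihoods f(7.0 | ·): I: 0.151515; II: 0.244994; III: 0.0952381.
Posterior ∝ prior × likelihood. Numerator for II: 0.39·0.244994 = 0.0955478.
Normalizing constant: 0.23·0.151515 + 0.39·0.244994 + 0.38·0.0952381 = 0.166587.
P(II | observation) = 0.0955478 / 0.166587 = 0.573562.

0.5736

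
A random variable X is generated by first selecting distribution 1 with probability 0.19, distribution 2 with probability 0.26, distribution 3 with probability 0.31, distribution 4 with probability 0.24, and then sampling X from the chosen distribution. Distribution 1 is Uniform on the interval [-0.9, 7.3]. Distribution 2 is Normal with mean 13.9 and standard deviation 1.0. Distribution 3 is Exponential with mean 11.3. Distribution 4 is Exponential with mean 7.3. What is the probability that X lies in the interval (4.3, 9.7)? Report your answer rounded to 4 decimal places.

Conditional on each component, P(4.3 < X < 9.7): 1: 0.365854; 2: 1.33457e-05; 3: 0.259662; 4: 0.290056.
By total probability, P(4.3 < X < 9.7) = 0.19·0.365854 + 0.26·1.33457e-05 + 0.31·0.259662 + 0.24·0.290056 = 0.219624.

0.2196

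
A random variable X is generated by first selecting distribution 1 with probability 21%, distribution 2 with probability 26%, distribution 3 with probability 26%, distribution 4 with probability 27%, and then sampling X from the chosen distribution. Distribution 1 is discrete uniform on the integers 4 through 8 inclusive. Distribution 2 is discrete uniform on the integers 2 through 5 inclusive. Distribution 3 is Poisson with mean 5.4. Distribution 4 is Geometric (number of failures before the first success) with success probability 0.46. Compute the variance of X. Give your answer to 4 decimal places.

Per component, 1: μ=6, E[X²]=38; 2: μ=3.5, E[X²]=13.5; 3: μ=5.4, E[X²]=34.56; 4: μ=1.17391, E[X²]=3.93006.
E[X] = 0.21·6 + 0.26·3.5 + 0.26·5.4 + 0.27·1.17391 = 3.89096.
E[X²] = 0.21·38 + 0.26·13.5 + 0.26·34.56 + 0.27·3.93006 = 21.5367.
Var(X) = E[X²] − (E[X])² = 21.5367 − 15.1395 = 6.39717.

6.3972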